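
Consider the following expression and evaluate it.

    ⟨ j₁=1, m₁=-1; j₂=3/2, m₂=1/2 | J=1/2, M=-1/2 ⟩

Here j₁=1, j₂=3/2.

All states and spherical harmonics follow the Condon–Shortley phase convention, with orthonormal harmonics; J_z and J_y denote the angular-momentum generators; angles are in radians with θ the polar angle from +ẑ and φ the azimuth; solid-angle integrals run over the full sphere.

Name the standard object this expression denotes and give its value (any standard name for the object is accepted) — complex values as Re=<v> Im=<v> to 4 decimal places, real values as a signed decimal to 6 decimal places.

This is a Clebsch–Gordan (vector-coupling) coefficient.
j₁+j₂−J=2  J+j₁−j₂=0  J−j₁+j₂=1  j₁+j₂+J+1=4
(j₁±m₁, j₂±m₂, J±M) = (0,2,2,1,0,1)
P² = 2/3
sum k=2..2:
  [2] +1/2 = 1/2
S = 1/2
C² = P²·S² = 1/6 ; C = +0.408248

Clebsch–Gordan coefficient, +√(1/6) ≈ +0.408248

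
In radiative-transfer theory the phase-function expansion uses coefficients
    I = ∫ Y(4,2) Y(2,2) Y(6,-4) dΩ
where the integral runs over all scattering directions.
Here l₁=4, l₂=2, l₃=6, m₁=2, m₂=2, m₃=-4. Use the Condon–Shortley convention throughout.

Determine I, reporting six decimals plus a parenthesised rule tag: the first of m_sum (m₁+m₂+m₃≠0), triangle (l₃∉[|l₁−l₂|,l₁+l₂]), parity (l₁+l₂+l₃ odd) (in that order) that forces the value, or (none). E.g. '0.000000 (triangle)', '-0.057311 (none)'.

Rules hold: Σm=0, L=12 even, 2≤6≤6.
N = 9·5·13 = 585
Δ = 0!·8!·4!/13! = 1/6435
Racah Σ t=0..0: t=0:+1/2304 = 1/2304
⇒ 3j(4 2 6; 0 0 0)² = 5/143, sgn +1
Racah Σ t=0..0: t=0:+1/34560 = 1/34560
⇒ 3j(4 2 6; 2 2 -4)² = 14/429, sgn +1
4πI² = N·(3j₀)²·(3jₘ)² = 1050/1573
I = +1·√(0.667514/4π) = 0.23047581
No selection rule forces the value: the integral is nonzero (none).

0.230476 (none)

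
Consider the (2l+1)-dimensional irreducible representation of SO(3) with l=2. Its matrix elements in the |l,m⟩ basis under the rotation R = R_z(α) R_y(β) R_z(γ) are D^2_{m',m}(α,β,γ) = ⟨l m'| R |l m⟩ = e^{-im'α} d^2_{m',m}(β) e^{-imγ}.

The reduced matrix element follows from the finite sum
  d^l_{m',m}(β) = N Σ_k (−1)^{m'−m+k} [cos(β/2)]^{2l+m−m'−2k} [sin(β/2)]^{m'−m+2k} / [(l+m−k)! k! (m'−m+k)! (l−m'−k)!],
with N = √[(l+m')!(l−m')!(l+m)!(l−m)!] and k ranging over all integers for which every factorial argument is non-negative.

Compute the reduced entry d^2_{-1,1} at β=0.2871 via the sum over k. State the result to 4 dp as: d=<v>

d^2_{-1,1}(β=0.2871) via the finite sum:
c=cos(0.287100/2)=0.989714, s=sin(0.287100/2)=0.143057; N=√[1·6·6·1]=6.000000
Admissible k: 2..3 (factorial args all ≥0)
  k=2: (−1)^0·6.0000/(2)·0.9897^2·0.1431^2 = +0.060140
  k=3: (−1)^1·6.0000/(6)·0.9897^0·0.1431^4 = -0.000419
d^2_{-1,1}(0.2871) = +0.060140 -0.000419 = +0.059721

d=0.0597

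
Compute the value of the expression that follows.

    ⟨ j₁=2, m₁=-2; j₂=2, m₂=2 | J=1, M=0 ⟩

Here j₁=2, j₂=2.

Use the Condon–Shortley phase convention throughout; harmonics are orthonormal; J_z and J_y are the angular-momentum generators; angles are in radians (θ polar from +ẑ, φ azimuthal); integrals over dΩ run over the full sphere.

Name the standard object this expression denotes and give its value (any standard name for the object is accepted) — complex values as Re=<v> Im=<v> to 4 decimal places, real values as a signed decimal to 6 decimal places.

This is a Clebsch–Gordan (vector-coupling) coefficient.
√[3·3!1!1!/6! · 0!4!4!0!1!1!] = √(72/5)
  +(−1)^3/∏(3,0,1,1,0,0)! = -1/6  (running -1/6)
⟨..|..⟩ = √(72/5)·(-1/6) = -0.632456

Clebsch–Gordan coefficient, −√(2/5) ≈ -0.632456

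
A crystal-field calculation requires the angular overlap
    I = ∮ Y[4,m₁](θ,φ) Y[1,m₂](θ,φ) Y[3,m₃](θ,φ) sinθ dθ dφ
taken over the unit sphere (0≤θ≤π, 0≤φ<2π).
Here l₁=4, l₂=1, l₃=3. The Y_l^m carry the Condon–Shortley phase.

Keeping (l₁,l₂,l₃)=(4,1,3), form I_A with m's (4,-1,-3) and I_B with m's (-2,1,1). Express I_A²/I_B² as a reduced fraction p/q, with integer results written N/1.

28/15

Same 4,1,3: normalisation and zero-m 3j drop out of the ratio.
A: Δ: 2! 6! 0! / 9! → 1/252; sum: t=0:+1/1440 = 1/1440; 3j²(4 1 3; 4 -1 -3) = Δ·Π!·Σ² = 1/9  (sign +1)
B: Δ: 2! 6! 0! / 9! → 1/252; sum: t=2:+1/96 = 1/96; 3j²(4 1 3; -2 1 1) = Δ·Π!·Σ² = 5/84  (sign +1)
I_A²/I_B² = (1/9)/(5/84) = 28/15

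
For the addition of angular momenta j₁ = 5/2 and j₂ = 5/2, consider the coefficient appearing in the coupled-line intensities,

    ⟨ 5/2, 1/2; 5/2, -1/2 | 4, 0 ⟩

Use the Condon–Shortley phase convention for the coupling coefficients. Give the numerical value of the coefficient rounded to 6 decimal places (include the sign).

j₁+j₂−J=1  J+j₁−j₂=4  J−j₁+j₂=4  j₁+j₂+J+1=10
(j₁±m₁, j₂±m₂, J±M) = (3,2,2,3,4,4)
P² = 20736/175
sum k=0..1:
  [0] +1/16 = 1/16
  [1] −1/36 = -1/36
S = 5/144
C² = P²·S² = 1/7 ; C = +0.377964

+0.377964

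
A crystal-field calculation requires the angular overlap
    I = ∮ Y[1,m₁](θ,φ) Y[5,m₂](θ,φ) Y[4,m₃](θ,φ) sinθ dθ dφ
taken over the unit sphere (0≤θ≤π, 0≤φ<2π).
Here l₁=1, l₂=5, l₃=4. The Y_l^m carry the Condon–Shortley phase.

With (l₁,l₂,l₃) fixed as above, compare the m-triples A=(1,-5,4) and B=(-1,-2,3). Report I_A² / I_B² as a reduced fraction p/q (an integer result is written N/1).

Shared (l₁,l₂,l₃)=(1,5,4): N and (l;000)² cancel in I_A²/I_B².
A: Δ = 2!·0!·8!/11! = 1/495; Racah Σ t=0..0: t=0:+1/80640 = 1/80640; ⇒ 3j(1 5 4; 1 -5 4)² = 1/11, sgn +1
B: Δ = 2!·0!·8!/11! = 1/495; Racah Σ t=2..2: t=2:+1/10080 = 1/10080; ⇒ 3j(1 5 4; -1 -2 3)² = 1/165, sgn -1
I_A²/I_B² = (1/11)/(1/165) = 15/1

15/1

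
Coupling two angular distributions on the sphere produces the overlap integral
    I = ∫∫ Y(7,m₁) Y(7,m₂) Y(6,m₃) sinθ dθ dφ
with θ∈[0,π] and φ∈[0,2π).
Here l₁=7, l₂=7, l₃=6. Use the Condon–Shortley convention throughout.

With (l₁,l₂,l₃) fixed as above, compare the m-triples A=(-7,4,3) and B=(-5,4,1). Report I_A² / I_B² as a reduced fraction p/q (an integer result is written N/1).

l's match ⇒ only the (l;m) 3-j factors differ between A and B.
A: triangle coeff Δ(7,7,6) = 1/2444321880; Σ_t [8,8]: t=8:+1/1045094400 = 1/1045094400; (3j)²=11/646 [(7 7 6; -7 4 3)], sign=-1
B: triangle coeff Δ(7,7,6) = 1/2444321880; Σ_t [6,8]: t=6:+1/124416000 t=7:−1/29030400 t=8:+1/69672960 = -1/82944000; (3j)²=693/83980 [(7 7 6; -5 4 1)], sign=+1
I_A²/I_B² = (11/646)/(693/83980) = 130/63

130/63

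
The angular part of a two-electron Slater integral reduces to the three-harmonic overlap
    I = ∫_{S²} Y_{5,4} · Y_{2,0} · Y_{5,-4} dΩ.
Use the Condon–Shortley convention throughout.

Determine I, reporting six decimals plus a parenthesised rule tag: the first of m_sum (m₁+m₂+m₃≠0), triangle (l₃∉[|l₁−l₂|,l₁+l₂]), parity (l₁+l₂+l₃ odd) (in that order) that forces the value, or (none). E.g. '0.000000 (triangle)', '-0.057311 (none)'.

Rules hold: Σm=0, L=12 even, 3≤5≤7.
N = 11·5·11 = 605
Δ = 2!·8!·2!/13! = 1/38610
Racah Σ t=0..2: t=0:+1/2880 t=1:−1/576 t=2:+1/2880 = -1/960
⇒ 3j(5 2 5; 0 0 0)² = 10/429, sgn +1
Racah Σ t=0..1: t=0:+1/20160 t=1:−1/40320 = 1/40320
⇒ 3j(5 2 5; 4 0 -4)² = 6/715, sgn -1
4πI² = N·(3j₀)²·(3jₘ)² = 20/169
I = -1·√(0.118343/4π) = -0.09704356
No selection rule forces the value: the integral is nonzero (none).

-0.097044 (none)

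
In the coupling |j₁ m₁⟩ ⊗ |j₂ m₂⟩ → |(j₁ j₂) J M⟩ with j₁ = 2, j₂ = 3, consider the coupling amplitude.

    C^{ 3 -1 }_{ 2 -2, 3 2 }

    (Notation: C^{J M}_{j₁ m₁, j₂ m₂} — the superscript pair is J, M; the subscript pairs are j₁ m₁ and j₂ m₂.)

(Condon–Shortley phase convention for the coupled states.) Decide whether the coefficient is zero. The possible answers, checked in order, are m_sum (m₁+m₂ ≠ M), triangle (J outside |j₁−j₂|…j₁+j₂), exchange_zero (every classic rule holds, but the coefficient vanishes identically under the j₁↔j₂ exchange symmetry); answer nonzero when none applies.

m-sum: m₁+m₂ = -2+2 = 0, M = -1  ✗ ⇒ coefficient is 0

m_sum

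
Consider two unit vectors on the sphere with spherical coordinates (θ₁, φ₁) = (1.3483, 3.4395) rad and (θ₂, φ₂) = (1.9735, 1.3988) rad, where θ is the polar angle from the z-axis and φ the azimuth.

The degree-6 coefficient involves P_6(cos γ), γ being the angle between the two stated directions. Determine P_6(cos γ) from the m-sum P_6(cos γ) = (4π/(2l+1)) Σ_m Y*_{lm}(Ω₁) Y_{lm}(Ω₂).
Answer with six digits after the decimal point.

Summing Y*_{l m}(θ₁,φ₁)·Y_{l m}(θ₂,φ₂) over m ∈ [−6, 6]; prefactor 4π/(2·6+1) = 0.966644:
  [-6]  conj(Y_{6,-6})(Ω₁) = -0.089400+0.406174i ; Y_{6,-6}(Ω₂) = -0.150309-0.251426i ; Δ = +0.115560-0.038574i
  [-5]  conj(Y_{6,-5})(Ω₁) = -0.026457-0.324873i ; Y_{6,-5}(Ω₂) = -0.327581+0.282030i ; Δ = +0.100291+0.098960i
  [-4]  conj(Y_{6,-4})(Ω₁) = -0.055499-0.139289i ; Y_{6,-4}(Ω₂) = +0.136148+0.111908i ; Δ = +0.008031-0.025175i
  [-3]  conj(Y_{6,-3})(Ω₁) = +0.205918+0.256170i ; Y_{6,-3}(Ω₂) = -0.128536+0.226596i ; Δ = -0.084515+0.013733i
  [-2]  conj(Y_{6,-2})(Ω₁) = +0.051743+0.035082i ; Y_{6,-2}(Ω₂) = +0.255930+0.091683i ; Δ = +0.010026+0.013723i
  [-1]  conj(Y_{6,-1})(Ω₁) = -0.306623-0.094147i ; Y_{6,-1}(Ω₂) = -0.029763+0.171337i ; Δ = +0.025257-0.049734i
  [+0]  conj(Y_{6,0})(Ω₁) = -0.038614-0.000000i ; Y_{6,0}(Ω₂) = +0.288167+0.000000i ; Δ = -0.011127-0.000000i
  [+1]  conj(Y_{6,1})(Ω₁) = +0.306623-0.094147i ; Y_{6,1}(Ω₂) = +0.029763+0.171337i ; Δ = +0.025257+0.049734i
  [+2]  conj(Y_{6,2})(Ω₁) = +0.051743-0.035082i ; Y_{6,2}(Ω₂) = +0.255930-0.091683i ; Δ = +0.010026-0.013723i
  [+3]  conj(Y_{6,3})(Ω₁) = -0.205918+0.256170i ; Y_{6,3}(Ω₂) = +0.128536+0.226596i ; Δ = -0.084515-0.013733i
  [+4]  conj(Y_{6,4})(Ω₁) = -0.055499+0.139289i ; Y_{6,4}(Ω₂) = +0.136148-0.111908i ; Δ = +0.008031+0.025175i
  [+5]  conj(Y_{6,5})(Ω₁) = +0.026457-0.324873i ; Y_{6,5}(Ω₂) = +0.327581+0.282030i ; Δ = +0.100291-0.098960i
  [+6]  conj(Y_{6,6})(Ω₁) = -0.089400-0.406174i ; Y_{6,6}(Ω₂) = -0.150309+0.251426i ; Δ = +0.115560+0.038574i
Σ over m = +0.338173+0.000000i; ×(4π/13) → +0.326893+0.000000i. Real part: 0.326893

0.326893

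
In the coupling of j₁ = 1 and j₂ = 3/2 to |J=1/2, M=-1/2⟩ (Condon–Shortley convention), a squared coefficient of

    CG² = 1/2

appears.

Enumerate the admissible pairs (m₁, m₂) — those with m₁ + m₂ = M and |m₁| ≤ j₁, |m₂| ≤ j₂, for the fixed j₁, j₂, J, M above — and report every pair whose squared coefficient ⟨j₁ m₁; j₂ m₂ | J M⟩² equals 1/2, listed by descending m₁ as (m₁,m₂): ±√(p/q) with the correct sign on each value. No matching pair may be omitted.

(1,-3/2): +√(1/2)

Admissible pairs with m₁+m₂ = M = -1/2: (-1,1/2), (0,-1/2), (1,-3/2)
  (m₁,m₂)=(1,-3/2): CG² = 1/2, CG = +√(1/2)   ← matches the target
  (m₁,m₂)=(0,-1/2): CG² = 1/3, CG = −√(1/3)
  (m₁,m₂)=(-1,1/2): CG² = 1/6, CG = +√(1/6)
Pairs with CG² = 1/2: (1,-3/2): +√(1/2)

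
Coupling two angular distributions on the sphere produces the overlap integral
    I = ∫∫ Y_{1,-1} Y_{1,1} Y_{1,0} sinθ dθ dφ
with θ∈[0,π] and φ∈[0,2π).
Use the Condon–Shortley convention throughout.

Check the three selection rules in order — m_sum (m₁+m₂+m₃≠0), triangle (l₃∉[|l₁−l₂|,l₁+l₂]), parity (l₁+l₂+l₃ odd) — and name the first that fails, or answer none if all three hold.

m₁+m₂+m₃ = -1 + 1 + 0 = 0  ✓
triangle: |1−1|=0 ≤ l₃=1 ≤ 1+1=2  ✓
parity: l₁+l₂+l₃ = 3 is odd  ✗

parity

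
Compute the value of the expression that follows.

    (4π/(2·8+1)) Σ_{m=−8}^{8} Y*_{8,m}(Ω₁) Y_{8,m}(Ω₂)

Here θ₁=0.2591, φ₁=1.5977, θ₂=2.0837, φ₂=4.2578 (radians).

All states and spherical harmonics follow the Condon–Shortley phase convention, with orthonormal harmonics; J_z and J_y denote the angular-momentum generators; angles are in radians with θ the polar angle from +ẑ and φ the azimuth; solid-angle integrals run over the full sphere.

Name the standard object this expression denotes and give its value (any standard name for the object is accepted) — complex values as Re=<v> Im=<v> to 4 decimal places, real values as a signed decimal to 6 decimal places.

Legendre polynomial (addition theorem), +0.317564

This sum is the spherical-harmonic addition theorem: it equals the Legendre polynomial P_l(cos γ) of the angle γ between the two directions.
Summing Y*_{l m}(θ₁,φ₁)·Y_{l m}(θ₂,φ₂) over m ∈ [−8, 8]; prefactor 4π/(2·8+1) = 0.739198:
  m=-8: Y*=(0.000009, 0.000002)  Y=(-0.150676, -0.081362)  product (-0.000001, -0.000001)
  m=-7: Y*=(0.000027, -0.000142)  Y=(0.015630, -0.385436)  product (-0.000054, -0.000013)
  m=-6: Y*=(-0.001368, -0.000223)  Y=(0.393879, -0.173096)  product (-0.000577, 0.000149)
  m=-5: Y*=(-0.001282, 0.009473)  Y=(0.093623, 0.079202)  product (-0.000870, 0.000785)
  m=-4: Y*=(0.048484, 0.005238)  Y=(0.071279, -0.282019)  product (0.004933, -0.013300)
  m=-3: Y*=(0.014602, -0.180527)  Y=(0.277306, -0.058245)  product (-0.006466, -0.050912)
  m=-2: Y*=(-0.457499, -0.024641)  Y=(-0.097992, -0.125840)  product (0.041730, 0.059986)
  m=-1: Y*=(-0.017500, 0.650296)  Y=(0.139669, -0.285781)  product (0.183398, 0.095827)
  m=+0: Y*=(0.126730, -0.000000)  Y=(-0.115039, 0.000000)  product (-0.014579, 0.000000)
  m=+1: Y*=(0.017500, 0.650296)  Y=(-0.139669, -0.285781)  product (0.183398, -0.095827)
  m=+2: Y*=(-0.457499, 0.024641)  Y=(-0.097992, 0.125840)  product (0.041730, -0.059986)
  m=+3: Y*=(-0.014602, -0.180527)  Y=(-0.277306, -0.058245)  product (-0.006466, 0.050912)
  m=+4: Y*=(0.048484, -0.005238)  Y=(0.071279, 0.282019)  product (0.004933, 0.013300)
  m=+5: Y*=(0.001282, 0.009473)  Y=(-0.093623, 0.079202)  product (-0.000870, -0.000785)
  m=+6: Y*=(-0.001368, 0.000223)  Y=(0.393879, 0.173096)  product (-0.000577, -0.000149)
  m=+7: Y*=(-0.000027, -0.000142)  Y=(-0.015630, -0.385436)  product (-0.000054, 0.000013)
  m=+8: Y*=(0.000009, -0.000002)  Y=(-0.150676, 0.081362)  product (-0.000001, 0.000001)
Total Σ_m = (0.429607, 0.000000). Multiply by 0.739198: (0.317564, 0.000000). P_8(cos γ) = 0.317564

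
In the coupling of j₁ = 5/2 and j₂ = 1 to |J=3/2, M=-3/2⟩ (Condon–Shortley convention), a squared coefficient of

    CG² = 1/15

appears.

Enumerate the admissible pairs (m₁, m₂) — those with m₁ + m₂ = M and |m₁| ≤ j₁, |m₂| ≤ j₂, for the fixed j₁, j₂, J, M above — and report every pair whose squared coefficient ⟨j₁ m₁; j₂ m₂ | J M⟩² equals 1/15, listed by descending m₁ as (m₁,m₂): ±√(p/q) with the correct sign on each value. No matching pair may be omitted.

(-1/2,-1): +√(1/15)

Admissible pairs with m₁+m₂ = M = -3/2: (-5/2,1), (-3/2,0), (-1/2,-1)
  (m₁,m₂)=(-1/2,-1): CG² = 1/15, CG = +√(1/15)   ← matches the target
  (m₁,m₂)=(-3/2,0): CG² = 4/15, CG = −√(4/15)
  (m₁,m₂)=(-5/2,1): CG² = 2/3, CG = +√(2/3)
Pairs with CG² = 1/15: (-1/2,-1): +√(1/15)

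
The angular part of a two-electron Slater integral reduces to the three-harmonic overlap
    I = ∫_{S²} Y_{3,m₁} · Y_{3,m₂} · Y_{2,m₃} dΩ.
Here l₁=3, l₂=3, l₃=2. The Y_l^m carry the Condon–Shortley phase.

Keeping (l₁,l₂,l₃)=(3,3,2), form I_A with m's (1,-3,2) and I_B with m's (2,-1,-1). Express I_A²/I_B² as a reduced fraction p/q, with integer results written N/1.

2/3

l's match ⇒ only the (l;m) 3-j factors differ between A and B.
A: triangle coeff Δ(3,3,2) = 1/3780; Σ_t [0,0]: t=0:+1/96 = 1/96; (3j)²=1/42 [(3 3 2; 1 -3 2)], sign=+1
B: triangle coeff Δ(3,3,2) = 1/3780; Σ_t [0,1]: t=0:+1/48 t=1:−1/12 = -1/16; (3j)²=1/28 [(3 3 2; 2 -1 -1)], sign=+1
I_A²/I_B² = (1/42)/(1/28) = 2/3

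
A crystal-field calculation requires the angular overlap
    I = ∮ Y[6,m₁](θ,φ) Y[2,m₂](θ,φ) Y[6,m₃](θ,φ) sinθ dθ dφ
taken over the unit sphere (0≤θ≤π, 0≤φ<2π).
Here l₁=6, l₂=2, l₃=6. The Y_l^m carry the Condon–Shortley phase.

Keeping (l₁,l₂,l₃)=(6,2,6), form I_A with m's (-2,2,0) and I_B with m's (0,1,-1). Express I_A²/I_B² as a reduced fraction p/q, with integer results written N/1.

40/1

Shared (l₁,l₂,l₃)=(6,2,6): N and (l;000)² cancel in I_A²/I_B².
A: Δ = 2!·10!·2!/15! = 1/90090; Racah Σ t=2..2: t=2:+1/69120 = 1/69120; ⇒ 3j(6 2 6; -2 2 0)² = 4/143, sgn +1
B: Δ = 2!·10!·2!/15! = 1/90090; Racah Σ t=1..2: t=1:−1/28800 t=2:+1/34560 = -1/172800; ⇒ 3j(6 2 6; 0 1 -1)² = 1/1430, sgn +1
I_A²/I_B² = (4/143)/(1/1430) = 40/1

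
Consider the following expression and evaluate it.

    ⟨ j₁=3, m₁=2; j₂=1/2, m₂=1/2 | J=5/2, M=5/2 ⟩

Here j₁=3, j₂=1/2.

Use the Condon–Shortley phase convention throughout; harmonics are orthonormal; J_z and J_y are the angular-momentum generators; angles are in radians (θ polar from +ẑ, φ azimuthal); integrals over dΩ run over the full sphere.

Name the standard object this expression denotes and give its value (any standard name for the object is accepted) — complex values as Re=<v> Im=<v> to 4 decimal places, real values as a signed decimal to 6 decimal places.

Clebsch–Gordan coefficient, −√(1/7) ≈ -0.377964

This is a Clebsch–Gordan (vector-coupling) coefficient.
√[6·1!5!0!/7! · 5!1!1!0!5!0!] = √(14400/7)
  +(−1)^1/∏(1,0,0,0,5,0)! = -1/120  (running -1/120)
⟨..|..⟩ = √(14400/7)·(-1/120) = -0.377964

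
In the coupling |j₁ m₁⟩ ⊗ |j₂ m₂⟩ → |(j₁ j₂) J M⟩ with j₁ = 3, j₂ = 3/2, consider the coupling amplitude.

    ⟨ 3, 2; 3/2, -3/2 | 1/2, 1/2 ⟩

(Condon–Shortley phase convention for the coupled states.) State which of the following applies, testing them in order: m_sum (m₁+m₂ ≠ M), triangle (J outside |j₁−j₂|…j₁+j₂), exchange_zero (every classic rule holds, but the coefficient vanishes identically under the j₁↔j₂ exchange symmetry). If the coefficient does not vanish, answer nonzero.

triangle

m-sum: m₁+m₂ = 2+(-3/2) = 1/2, M = 1/2  ✓
triangle: need |j₁−j₂| ≤ J ≤ j₁+j₂, i.e. J ∈ [3/2, 9/2]; J = 1/2 is outside ✗ ⇒ coefficient is 0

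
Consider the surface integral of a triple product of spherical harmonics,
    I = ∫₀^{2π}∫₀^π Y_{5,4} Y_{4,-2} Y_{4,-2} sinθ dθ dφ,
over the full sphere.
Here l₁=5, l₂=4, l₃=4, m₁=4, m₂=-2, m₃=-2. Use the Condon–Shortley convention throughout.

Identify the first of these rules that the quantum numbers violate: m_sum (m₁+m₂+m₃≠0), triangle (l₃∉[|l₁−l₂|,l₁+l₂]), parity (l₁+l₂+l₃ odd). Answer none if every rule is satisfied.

m₁+m₂+m₃ = 4 − 2 − 2 = 0  ✓
triangle: |5−4|=1 ≤ l₃=4 ≤ 5+4=9  ✓
parity: l₁+l₂+l₃ = 13 is odd  ✗

parity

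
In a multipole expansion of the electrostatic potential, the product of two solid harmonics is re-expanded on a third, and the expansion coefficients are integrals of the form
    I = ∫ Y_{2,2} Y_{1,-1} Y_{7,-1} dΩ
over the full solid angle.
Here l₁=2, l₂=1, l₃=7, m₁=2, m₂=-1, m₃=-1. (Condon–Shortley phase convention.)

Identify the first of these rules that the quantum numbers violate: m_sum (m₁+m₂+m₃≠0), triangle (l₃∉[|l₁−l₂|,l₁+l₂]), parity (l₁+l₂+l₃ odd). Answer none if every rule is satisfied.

azimuthal sum: 2 − 1 − 1 = 0  ✓
l₃ must lie in [1,3]; have l₃=7  ✗
L = 2 + 1 + 7 = 10 (even)

triangle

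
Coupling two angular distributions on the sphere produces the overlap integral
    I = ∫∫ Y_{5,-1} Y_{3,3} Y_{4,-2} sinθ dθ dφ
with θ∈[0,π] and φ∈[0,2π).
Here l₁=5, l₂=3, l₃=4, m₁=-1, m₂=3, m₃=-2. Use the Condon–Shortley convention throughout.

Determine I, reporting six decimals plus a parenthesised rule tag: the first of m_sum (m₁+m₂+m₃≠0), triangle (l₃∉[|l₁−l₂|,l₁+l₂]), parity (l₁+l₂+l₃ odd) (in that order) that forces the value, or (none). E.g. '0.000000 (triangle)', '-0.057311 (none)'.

Rules hold: Σm=0, L=12 even, 2≤4≤8.
N = 11·7·9 = 693
Δ = 4!·6!·2!/13! = 1/180180
Racah Σ t=1..3: t=1:−1/576 t=2:+1/144 t=3:−1/576 = 1/288
⇒ 3j(5 3 4; 0 0 0)² = 20/1001, sgn +1
Racah Σ t=4..4: t=4:+1/2304 = 1/2304
⇒ 3j(5 3 4; -1 3 -2)² = 75/4004, sgn +1
4πI² = N·(3j₀)²·(3jₘ)² = 3375/13013
I = +1·√(0.259356/4π) = 0.14366244
No selection rule forces the value: the integral is nonzero (none).

0.143662 (none)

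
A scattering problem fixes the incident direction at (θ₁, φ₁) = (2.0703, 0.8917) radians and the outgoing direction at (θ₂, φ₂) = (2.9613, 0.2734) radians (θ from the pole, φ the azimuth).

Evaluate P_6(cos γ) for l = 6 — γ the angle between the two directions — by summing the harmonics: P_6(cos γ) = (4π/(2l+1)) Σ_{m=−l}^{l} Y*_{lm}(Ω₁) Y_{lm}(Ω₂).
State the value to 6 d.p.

0.173311

Term-by-term m-sum for l=6 (normalisation 4π/13 = 0.966644):
  term(m=-6) = -0.00000 - 0.00000j   from Y*(Ω₁)=0.13161 - 0.17758j, Y(Ω₂)=-0.00000 - 0.00002j
  term(m=-5) = -0.00013 + 0.00001j   from Y*(Ω₁)=0.10494 + 0.40441j, Y(Ω₂)=-0.00006 + 0.00030j
  term(m=-4) = -0.00090 + 0.00071j   from Y*(Ω₁)=-0.29406 - 0.13316j, Y(Ω₂)=0.00163 - 0.00316j
  term(m=-3) = 0.00080 - 0.00273j   from Y*(Ω₁)=-0.08977 + 0.04521j, Y(Ω₂)=-0.01927 + 0.02066j
  term(m=-2) = -0.01740 - 0.05011j   from Y*(Ω₁)=0.07375 - 0.34165j, Y(Ω₂)=0.12963 - 0.07891j
  term(m=-1) = -0.01029 - 0.00732j   from Y*(Ω₁)=0.01587 + 0.01966j, Y(Ω₂)=-0.48120 + 0.13494j
  term(m=+0) = 0.23514 + 0.00000j   from Y*(Ω₁)=0.33684 + 0.00000j, Y(Ω₂)=0.69806 + 0.00000j
  term(m=+1) = -0.01029 + 0.00732j   from Y*(Ω₁)=-0.01587 + 0.01966j, Y(Ω₂)=0.48120 + 0.13494j
  term(m=+2) = -0.01740 + 0.05011j   from Y*(Ω₁)=0.07375 + 0.34165j, Y(Ω₂)=0.12963 + 0.07891j
  term(m=+3) = 0.00080 + 0.00273j   from Y*(Ω₁)=0.08977 + 0.04521j, Y(Ω₂)=0.01927 + 0.02066j
  term(m=+4) = -0.00090 - 0.00071j   from Y*(Ω₁)=-0.29406 + 0.13316j, Y(Ω₂)=0.00163 + 0.00316j
  term(m=+5) = -0.00013 - 0.00001j   from Y*(Ω₁)=-0.10494 + 0.40441j, Y(Ω₂)=0.00006 + 0.00030j
  term(m=+6) = -0.00000 + 0.00000j   from Y*(Ω₁)=0.13161 + 0.17758j, Y(Ω₂)=-0.00000 + 0.00002j
Total Σ_m = 0.17929 + 0.00000j. Multiply by 0.966644: 0.17331 + 0.00000j. P_6(cos γ) = 0.173311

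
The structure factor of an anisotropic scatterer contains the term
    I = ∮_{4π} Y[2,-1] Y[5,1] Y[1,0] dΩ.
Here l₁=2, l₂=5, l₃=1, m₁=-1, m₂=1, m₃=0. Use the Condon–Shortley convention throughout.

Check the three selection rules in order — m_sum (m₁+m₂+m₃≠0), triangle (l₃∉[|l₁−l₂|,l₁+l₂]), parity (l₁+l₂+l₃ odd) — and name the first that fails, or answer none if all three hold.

azimuthal sum: -1 + 1 + 0 = 0  ✓
l₃ must lie in [3,7]; have l₃=1  ✗
L = 2 + 5 + 1 = 8 (even)

triangle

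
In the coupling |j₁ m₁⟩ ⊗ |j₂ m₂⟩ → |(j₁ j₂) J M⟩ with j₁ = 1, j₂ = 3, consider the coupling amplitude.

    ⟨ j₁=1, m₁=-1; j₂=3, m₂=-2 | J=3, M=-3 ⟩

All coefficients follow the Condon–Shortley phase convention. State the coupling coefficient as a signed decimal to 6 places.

−√(1/4) ≈ -0.500000

√[7·1!1!5!/8! · 0!2!1!5!0!6!] = √(3600)
  +(−1)^1/∏(1,0,1,0,0,5)! = -1/120  (running -1/120)
⟨..|..⟩ = √(3600)·(-1/120) = -0.500000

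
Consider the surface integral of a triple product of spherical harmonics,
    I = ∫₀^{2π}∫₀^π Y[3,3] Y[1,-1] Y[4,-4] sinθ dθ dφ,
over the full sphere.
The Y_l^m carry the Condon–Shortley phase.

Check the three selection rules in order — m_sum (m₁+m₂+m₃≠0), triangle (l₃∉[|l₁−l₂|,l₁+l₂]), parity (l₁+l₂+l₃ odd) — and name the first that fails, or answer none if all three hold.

azimuthal sum: 3 − 1 − 4 = -2  ✗
2 ≤ 4 ≤ 4 (triangle on l)
L = 3 + 1 + 4 = 8 (even)

m_sum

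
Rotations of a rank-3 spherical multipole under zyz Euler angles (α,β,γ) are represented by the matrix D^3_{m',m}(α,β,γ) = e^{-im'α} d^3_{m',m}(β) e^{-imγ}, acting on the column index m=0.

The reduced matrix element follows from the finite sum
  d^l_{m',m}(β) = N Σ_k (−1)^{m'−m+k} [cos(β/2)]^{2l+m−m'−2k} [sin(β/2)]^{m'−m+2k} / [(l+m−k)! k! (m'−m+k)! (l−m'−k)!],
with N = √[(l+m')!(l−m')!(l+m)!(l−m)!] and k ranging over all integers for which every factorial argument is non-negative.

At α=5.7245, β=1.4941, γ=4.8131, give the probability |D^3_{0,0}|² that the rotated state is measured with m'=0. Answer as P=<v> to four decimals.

P=0.0130

First d^3_{0,0}(β=1.4941), then the phase factors e^{-i(0)α} and e^{-i(0)γ}:
Half-angle: c=0.733697, s=0.679477. N=√(6·6·6·6)=36.000000
k∈{0,1,2,3} keeps every argument non-negative
  k=0: (−1)^0·36.0000/(36)·0.7337^6·0.6795^0 = +0.155991
  k=1: (−1)^1·36.0000/(4)·0.7337^4·0.6795^2 = -1.204088
  k=2: (−1)^2·36.0000/(4)·0.7337^2·0.6795^4 = +1.032703
  k=3: (−1)^3·36.0000/(36)·0.7337^0·0.6795^6 = -0.098412
d^3_{0,0}(1.4941) = +0.155991 -1.204088 +1.032703 -0.098412 = -0.113807
|D^3_{0,0}|² = |d^3_{0,0}(β)|² = (-0.113807)² = 0.012952 (the z-rotation phases have unit modulus)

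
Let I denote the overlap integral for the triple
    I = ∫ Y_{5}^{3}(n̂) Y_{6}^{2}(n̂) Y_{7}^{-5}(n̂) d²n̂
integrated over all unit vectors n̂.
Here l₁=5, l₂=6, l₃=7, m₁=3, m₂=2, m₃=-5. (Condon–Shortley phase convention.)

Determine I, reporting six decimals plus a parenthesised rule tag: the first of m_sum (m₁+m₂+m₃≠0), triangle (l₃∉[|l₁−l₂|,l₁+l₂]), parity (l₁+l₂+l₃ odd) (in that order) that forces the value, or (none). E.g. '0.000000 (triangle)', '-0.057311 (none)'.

0.010531 (none)

Rules hold: Σm=0, L=18 even, 1≤7≤11.
N = 11·13·15 = 2145
Δ = 4!·6!·8!/19! = 1/174594420
Racah Σ t=0..4: t=0:+1/4147200 t=1:−1/207360 t=2:+1/82944 t=3:−1/207360 t=4:+1/4147200 = 1/345600
⇒ 3j(5 6 7; 0 0 0)² = 420/46189, sgn -1
Racah Σ t=0..2: t=0:+1/46448640 t=1:−1/3628800 t=2:+1/4147200 = -1/77414400
⇒ 3j(5 6 7; 3 2 -5)² = 3/41990, sgn -1
4πI² = N·(3j₀)²·(3jₘ)² = 1890/1356277
I = +1·√(0.00139352/4π) = 0.01053057
No selection rule forces the value: the integral is nonzero (none).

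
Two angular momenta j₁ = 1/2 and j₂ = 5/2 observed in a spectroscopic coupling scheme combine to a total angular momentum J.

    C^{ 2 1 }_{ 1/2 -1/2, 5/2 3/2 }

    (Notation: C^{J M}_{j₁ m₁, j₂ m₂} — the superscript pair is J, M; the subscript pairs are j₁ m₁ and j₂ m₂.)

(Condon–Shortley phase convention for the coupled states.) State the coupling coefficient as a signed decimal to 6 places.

-0.816497  (= −√(2/3))

√[5·1!0!4!/6! · 0!1!4!1!3!1!] = √(24)
  +(−1)^1/∏(1,0,0,3,0,1)! = -1/6  (running -1/6)
⟨..|..⟩ = √(24)·(-1/6) = -0.816497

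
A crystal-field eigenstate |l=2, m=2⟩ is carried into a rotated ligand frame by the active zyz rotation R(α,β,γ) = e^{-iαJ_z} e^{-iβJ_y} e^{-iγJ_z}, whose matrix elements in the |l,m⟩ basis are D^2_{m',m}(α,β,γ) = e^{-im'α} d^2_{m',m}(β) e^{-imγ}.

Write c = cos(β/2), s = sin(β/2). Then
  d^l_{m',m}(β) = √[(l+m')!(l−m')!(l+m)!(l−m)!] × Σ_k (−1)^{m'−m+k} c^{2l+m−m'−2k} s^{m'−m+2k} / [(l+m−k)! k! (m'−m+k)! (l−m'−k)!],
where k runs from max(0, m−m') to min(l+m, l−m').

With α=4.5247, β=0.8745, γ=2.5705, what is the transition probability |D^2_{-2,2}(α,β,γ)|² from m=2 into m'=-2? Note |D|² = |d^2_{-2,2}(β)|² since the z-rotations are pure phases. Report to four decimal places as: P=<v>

D^2_{-2,2}(4.5247,0.8745,2.5705) = e^{-i·-2·4.5247}·d^2_{-2,2}(0.8745)·e^{-i·2·2.5705}. Compute d first:
With c≡cos(β/2)=0.905920 and s≡sin(β/2)=0.423450, N=[1·24·24·1]^{1/2}=24.000000
The bounds max(0,m−m')=4 and min(l+m,l−m')=4 give 1 term
  k=4: (−1)^0·24.0000/(24)·0.9059^0·0.4234^4 = +0.032152
d^2_{-2,2}(0.8745) = +0.032152
|D^2_{-2,2}|² = |d^2_{-2,2}(β)|² = (+0.032152)² = 0.001034 (the z-rotation phases have unit modulus)

P=0.0010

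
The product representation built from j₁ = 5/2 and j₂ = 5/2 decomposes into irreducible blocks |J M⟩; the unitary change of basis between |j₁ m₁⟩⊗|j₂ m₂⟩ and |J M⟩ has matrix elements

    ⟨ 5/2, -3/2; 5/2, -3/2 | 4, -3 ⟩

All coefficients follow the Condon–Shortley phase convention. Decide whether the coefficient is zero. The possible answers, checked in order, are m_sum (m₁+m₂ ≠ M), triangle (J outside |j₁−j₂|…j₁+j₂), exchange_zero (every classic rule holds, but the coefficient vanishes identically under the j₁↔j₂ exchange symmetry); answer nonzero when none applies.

m-sum: m₁+m₂ = -3/2+(-3/2) = -3, M = -3  ✓
triangle: |j₁−j₂| = 0 ≤ J = 4 ≤ j₁+j₂ = 5  ✓
exchange: j₁=j₂ and m₁=m₂, and (−1)^(j₁+j₂−J) = (−1)^1 = −1 forces ⟨j₁m₁;j₂m₂|JM⟩ = −⟨j₂m₂;j₁m₁|JM⟩ = −⟨j₁m₁;j₂m₂|JM⟩ ⇒ the coefficient vanishes identically
Racah sum check: Σ_k collapses to 0 ⇒ CG = 0

exchange_zero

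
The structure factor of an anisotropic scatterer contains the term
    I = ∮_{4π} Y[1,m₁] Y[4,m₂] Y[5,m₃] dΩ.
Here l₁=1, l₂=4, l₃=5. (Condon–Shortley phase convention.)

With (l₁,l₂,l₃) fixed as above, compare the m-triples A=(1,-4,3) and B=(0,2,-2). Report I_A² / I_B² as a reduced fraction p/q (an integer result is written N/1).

Same 1,4,5: normalisation and zero-m 3j drop out of the ratio.
A: Δ: 0! 2! 8! / 11! → 1/495; sum: t=0:+1/80640 = 1/80640; 3j²(1 4 5; 1 -4 3) = Δ·Π!·Σ² = 1/495  (sign +1)
B: Δ: 0! 2! 8! / 11! → 1/495; sum: t=0:+1/1440 = 1/1440; 3j²(1 4 5; 0 2 -2) = Δ·Π!·Σ² = 7/165  (sign -1)
I_A²/I_B² = (1/495)/(7/165) = 1/21

1/21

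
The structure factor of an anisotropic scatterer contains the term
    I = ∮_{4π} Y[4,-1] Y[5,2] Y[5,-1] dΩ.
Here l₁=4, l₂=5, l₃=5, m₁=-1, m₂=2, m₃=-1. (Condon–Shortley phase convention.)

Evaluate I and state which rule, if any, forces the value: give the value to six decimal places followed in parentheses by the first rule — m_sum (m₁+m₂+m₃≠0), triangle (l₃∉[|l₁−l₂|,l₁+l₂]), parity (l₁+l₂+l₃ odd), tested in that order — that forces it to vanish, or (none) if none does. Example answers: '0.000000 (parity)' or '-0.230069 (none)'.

0.128377 (none)

Checks pass: Σm=0; 14 even; l₃=5∈[1,9].
(2·4+1)(2·5+1)(2·5+1) = 1089
Δ: 4! 4! 6! / 15! → 1/3153150
sum: t=0:+1/69120 t=1:−1/1728 t=2:+1/576 t=3:−1/1728 t=4:+1/69120 = 7/11520
3j²(4 5 5; 0 0 0) = Δ·Π!·Σ² = 2/143  (sign -1)
sum: t=1:−1/103680 t=2:+1/2880 t=3:−1/1152 t=4:+1/5184 = -7/20736
3j²(4 5 5; -1 2 -1) = Δ·Π!·Σ² = 35/2574  (sign -1)
combine: 4πI² = 1089·2/143·35/2574 = 35/169
take √, sign +1: I = 0.12837656
No selection rule forces the value: the integral is nonzero (none).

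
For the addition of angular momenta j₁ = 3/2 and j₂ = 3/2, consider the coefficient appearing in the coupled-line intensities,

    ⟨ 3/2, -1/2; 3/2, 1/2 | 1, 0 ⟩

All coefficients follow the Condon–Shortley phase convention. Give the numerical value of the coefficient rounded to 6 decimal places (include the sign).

j₁+j₂−J=2  J+j₁−j₂=1  J−j₁+j₂=1  j₁+j₂+J+1=5
(j₁±m₁, j₂±m₂, J±M) = (1,2,2,1,1,1)
P² = 1/5
sum k=1..2:
  [1] −1/1 = -1
  [2] +1/2 = 1/2
S = -1/2
C² = P²·S² = 1/20 ; C = -0.223607

−√(1/20) ≈ -0.223607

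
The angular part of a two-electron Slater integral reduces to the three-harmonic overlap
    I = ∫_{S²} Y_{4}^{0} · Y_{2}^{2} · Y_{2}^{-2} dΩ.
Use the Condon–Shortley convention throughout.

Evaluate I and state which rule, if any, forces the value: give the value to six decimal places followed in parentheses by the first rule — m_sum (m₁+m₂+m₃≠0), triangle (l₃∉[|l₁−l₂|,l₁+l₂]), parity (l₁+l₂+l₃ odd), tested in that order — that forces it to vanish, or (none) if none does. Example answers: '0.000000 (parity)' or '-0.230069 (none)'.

Checks pass: Σm=0; 8 even; l₃=2∈[2,6].
(2·4+1)(2·2+1)(2·2+1) = 225
Δ: 4! 4! 0! / 9! → 1/630
sum: t=2:+1/16 = 1/16
3j²(4 2 2; 0 0 0) = Δ·Π!·Σ² = 2/35  (sign +1)
sum: t=4:+1/576 = 1/576
3j²(4 2 2; 0 2 -2) = Δ·Π!·Σ² = 1/630  (sign +1)
combine: 4πI² = 225·2/35·1/630 = 1/49
take √, sign +1: I = 0.04029926
No selection rule forces the value: the integral is nonzero (none).

0.040299 (none)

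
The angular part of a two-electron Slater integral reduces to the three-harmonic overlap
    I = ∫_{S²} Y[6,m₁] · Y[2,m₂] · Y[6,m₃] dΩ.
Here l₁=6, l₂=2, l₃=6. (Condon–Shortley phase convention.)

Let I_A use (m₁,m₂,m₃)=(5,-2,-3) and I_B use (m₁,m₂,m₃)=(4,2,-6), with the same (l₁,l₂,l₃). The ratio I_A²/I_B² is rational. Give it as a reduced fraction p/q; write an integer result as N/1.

Same 6,2,6: normalisation and zero-m 3j drop out of the ratio.
A: Δ: 2! 10! 2! / 15! → 1/90090; sum: t=0:+1/1451520 = 1/1451520; 3j²(6 2 6; 5 -2 -3) = Δ·Π!·Σ² = 1/91  (sign -1)
B: Δ: 2! 10! 2! / 15! → 1/90090; sum: t=2:+1/14515200 = 1/14515200; 3j²(6 2 6; 4 2 -6) = Δ·Π!·Σ² = 2/455  (sign +1)
I_A²/I_B² = (1/91)/(2/455) = 5/2

5/2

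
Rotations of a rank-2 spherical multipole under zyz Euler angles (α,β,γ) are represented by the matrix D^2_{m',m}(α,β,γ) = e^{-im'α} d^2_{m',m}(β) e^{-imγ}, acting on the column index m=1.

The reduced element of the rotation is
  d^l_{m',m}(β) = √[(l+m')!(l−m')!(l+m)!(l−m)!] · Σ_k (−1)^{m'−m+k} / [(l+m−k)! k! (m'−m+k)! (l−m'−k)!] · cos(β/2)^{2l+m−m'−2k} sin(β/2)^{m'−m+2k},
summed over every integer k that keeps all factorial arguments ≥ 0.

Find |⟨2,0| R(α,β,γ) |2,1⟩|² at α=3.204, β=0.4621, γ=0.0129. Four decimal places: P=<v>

P=0.2389

D^2_{0,1}(3.2040,0.4621,0.0129) = e^{-i·0·3.2040}·d^2_{0,1}(0.4621)·e^{-i·1·0.0129}. Compute d first:
c=cos(0.462100/2)=0.973426, s=sin(0.462100/2)=0.229000; N=√[2·2·6·1]=4.898979
Admissible k: 1..2 (factorial args all ≥0)
  k=1: (−1)^0·4.8990/(2)·0.9734^3·0.2290^1 = +0.517392
  k=2: (−1)^1·4.8990/(2)·0.9734^1·0.2290^3 = -0.028634
d^2_{0,1}(0.4621) = +0.517392 -0.028634 = +0.488758
|D^2_{0,1}|² = |d^2_{0,1}(β)|² = (+0.488758)² = 0.238885 (the z-rotation phases have unit modulus)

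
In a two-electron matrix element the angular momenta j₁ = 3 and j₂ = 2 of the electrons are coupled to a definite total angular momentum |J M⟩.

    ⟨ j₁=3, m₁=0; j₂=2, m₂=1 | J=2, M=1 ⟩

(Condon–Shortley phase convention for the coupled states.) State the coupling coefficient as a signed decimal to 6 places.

+0.534522

triangle: 3!·3!·1!/8! = 36/40320
(j±m)!: 3!·3!·3!·1!·3!·1! = 1296
prefactor² = (2J+1)·Δ·N² = 81/14
  k=2: +1/(2!·1!·1!·1!·2!·0!) = 1/4
  k=3: −1/(3!·0!·0!·0!·3!·1!) = -1/36
Σ = 2/9  ⇒  CG² = 81/14·(2/9)² = 2/7
CG = +√(2/7) = +0.534522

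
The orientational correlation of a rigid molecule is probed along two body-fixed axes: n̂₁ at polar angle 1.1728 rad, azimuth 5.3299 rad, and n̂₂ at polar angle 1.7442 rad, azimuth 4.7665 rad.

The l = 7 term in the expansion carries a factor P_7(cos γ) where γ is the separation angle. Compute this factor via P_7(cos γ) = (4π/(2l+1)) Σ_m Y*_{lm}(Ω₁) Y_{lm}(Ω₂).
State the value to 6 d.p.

0.147599

Expand P_7 via completeness: Σ_{m} conj(Y_{7,m}) at Ω₁ times Y_{7,m} at Ω₂ —
  m=-7: (0.26165 - 0.10750j) × (-0.16635 - 0.41796j) = -0.08845 - 0.09148j  (running Σ = -0.08845 - 0.09148j)
  m=-6: (0.37620 + 0.23768j) × (0.27943 - 0.09405j) = 0.12747 + 0.03103j  (running Σ = 0.03902 - 0.06045j)
  m=-5: (0.01257 + 0.23238j) × (-0.05574 - 0.20098j) = 0.04600 - 0.01548j  (running Σ = 0.08502 - 0.07592j)
  m=-4: (0.16839 - 0.13383j) × (0.30418 - 0.06689j) = 0.04227 - 0.05197j  (running Σ = 0.12729 - 0.12790j)
  m=-3: (0.30697 + 0.08885j) × (-0.01986 - 0.12124j) = 0.00468 - 0.03898j  (running Σ = 0.13197 - 0.16688j)
  m=-2: (-0.02892 - 0.08287j) × (0.30861 - 0.03353j) = -0.01170 - 0.02460j  (running Σ = 0.12027 - 0.19148j)
  m=-1: (0.18968 - 0.26710j) × (-0.00479 - 0.08849j) = -0.02455 - 0.01551j  (running Σ = 0.09572 - 0.20699j)
  m=0: (-0.04938 + 0.00000j) × (0.30898 + 0.00000j) = -0.01526 + 0.00000j  (running Σ = 0.08046 - 0.20699j)
  m=1: (-0.18968 - 0.26710j) × (0.00479 - 0.08849j) = -0.02455 + 0.01551j  (running Σ = 0.05592 - 0.19148j)
  m=2: (-0.02892 + 0.08287j) × (0.30861 + 0.03353j) = -0.01170 + 0.02460j  (running Σ = 0.04421 - 0.16688j)
  m=3: (-0.30697 + 0.08885j) × (0.01986 - 0.12124j) = 0.00468 + 0.03898j  (running Σ = 0.04889 - 0.12790j)
  m=4: (0.16839 + 0.13383j) × (0.30418 + 0.06689j) = 0.04227 + 0.05197j  (running Σ = 0.09116 - 0.07592j)
  m=5: (-0.01257 + 0.23238j) × (0.05574 - 0.20098j) = 0.04600 + 0.01548j  (running Σ = 0.13716 - 0.06045j)
  m=6: (0.37620 - 0.23768j) × (0.27943 + 0.09405j) = 0.12747 - 0.03103j  (running Σ = 0.26464 - 0.09148j)
  m=7: (-0.26165 - 0.10750j) × (0.16635 - 0.41796j) = -0.08845 + 0.09148j  (running Σ = 0.17618 + 0.00000j)
Σ over m = 0.17618 + 0.00000j; ×(4π/15) → 0.14760 + 0.00000j. Real part: 0.147599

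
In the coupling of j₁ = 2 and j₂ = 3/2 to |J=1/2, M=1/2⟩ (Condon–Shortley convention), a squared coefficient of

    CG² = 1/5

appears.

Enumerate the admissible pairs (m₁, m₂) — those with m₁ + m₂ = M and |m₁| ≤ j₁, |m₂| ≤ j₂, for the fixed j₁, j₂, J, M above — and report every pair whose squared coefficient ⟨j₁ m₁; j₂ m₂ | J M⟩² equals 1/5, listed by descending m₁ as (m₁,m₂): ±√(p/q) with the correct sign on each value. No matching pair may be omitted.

(0,1/2): +√(1/5)

Admissible pairs with m₁+m₂ = M = 1/2: (-1,3/2), (0,1/2), (1,-1/2), (2,-3/2)
  (m₁,m₂)=(2,-3/2): CG² = 2/5, CG = +√(2/5)
  (m₁,m₂)=(1,-1/2): CG² = 3/10, CG = −√(3/10)
  (m₁,m₂)=(0,1/2): CG² = 1/5, CG = +√(1/5)   ← matches the target
  (m₁,m₂)=(-1,3/2): CG² = 1/10, CG = −√(1/10)
Pairs with CG² = 1/5: (0,1/2): +√(1/5)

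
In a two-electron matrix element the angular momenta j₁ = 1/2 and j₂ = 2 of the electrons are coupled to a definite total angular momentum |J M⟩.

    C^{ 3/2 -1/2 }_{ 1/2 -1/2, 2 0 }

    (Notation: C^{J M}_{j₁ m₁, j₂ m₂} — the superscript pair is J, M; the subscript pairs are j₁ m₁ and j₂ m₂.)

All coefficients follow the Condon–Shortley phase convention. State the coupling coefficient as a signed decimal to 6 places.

-0.632456  (= −√(2/5))

triangle: 1!·0!·3!/5! = 6/120
(j±m)!: 0!·1!·2!·2!·1!·2! = 8
prefactor² = (2J+1)·Δ·N² = 8/5
  k=1: −1/(1!·0!·0!·1!·0!·2!) = -1/2
Σ = -1/2  ⇒  CG² = 8/5·(-1/2)² = 2/5
CG = −√(2/5) = -0.632456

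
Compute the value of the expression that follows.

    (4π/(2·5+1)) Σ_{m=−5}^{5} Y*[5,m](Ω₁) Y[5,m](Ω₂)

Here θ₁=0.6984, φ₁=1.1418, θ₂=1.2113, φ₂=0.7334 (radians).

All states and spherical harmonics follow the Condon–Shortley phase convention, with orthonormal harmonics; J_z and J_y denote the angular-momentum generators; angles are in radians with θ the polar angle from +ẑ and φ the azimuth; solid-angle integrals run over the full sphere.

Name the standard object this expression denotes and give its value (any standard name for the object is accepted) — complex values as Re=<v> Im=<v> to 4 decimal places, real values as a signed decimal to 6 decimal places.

Legendre polynomial (addition theorem), -0.363623

This sum is the spherical-harmonic addition theorem: it equals the Legendre polynomial P_l(cos γ) of the angle γ between the two directions.
Term-by-term m-sum for l=5 (normalisation 4π/11 = 1.142397):
  term(m=-5) = (-0.007725, 0.015162)   from Y*(Ω₁)=(0.042832, -0.027707), Y(Ω₂)=(-0.288582, 0.167309)
  term(m=-4) = (-0.004781, 0.076024)   from Y*(Ω₁)=(-0.027799, -0.190121), Y(Ω₂)=(-0.387900, -0.081864)
  term(m=-3) = (0.004308, 0.011965)   from Y*(Ω₁)=(-0.377781, -0.110192), Y(Ω₂)=(-0.019023, -0.026123)
  term(m=-2) = (-0.091664, -0.097609)   from Y*(Ω₁)=(-0.266600, 0.308416), Y(Ω₂)=(-0.034097, 0.326682)
  term(m=-1) = (-0.000309, -0.000134)   from Y*(Ω₁)=(0.001136, 0.002484), Y(Ω₂)=(-0.091550, 0.082492)
  term(m=+0) = (-0.117958, -0.000000)   from Y*(Ω₁)=(-0.392660, -0.000000), Y(Ω₂)=(0.300407, 0.000000)
  term(m=+1) = (-0.000309, 0.000134)   from Y*(Ω₁)=(-0.001136, 0.002484), Y(Ω₂)=(0.091550, 0.082492)
  term(m=+2) = (-0.091664, 0.097609)   from Y*(Ω₁)=(-0.266600, -0.308416), Y(Ω₂)=(-0.034097, -0.326682)
  term(m=+3) = (0.004308, -0.011965)   from Y*(Ω₁)=(0.377781, -0.110192), Y(Ω₂)=(0.019023, -0.026123)
  term(m=+4) = (-0.004781, -0.076024)   from Y*(Ω₁)=(-0.027799, 0.190121), Y(Ω₂)=(-0.387900, 0.081864)
  term(m=+5) = (-0.007725, -0.015162)   from Y*(Ω₁)=(-0.042832, -0.027707), Y(Ω₂)=(0.288582, 0.167309)
Accumulated sum (-0.318298, 0.000000); after 4π/(2l+1) scaling, (-0.363623, 0.000000) ⇒ P_5 = -0.363623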